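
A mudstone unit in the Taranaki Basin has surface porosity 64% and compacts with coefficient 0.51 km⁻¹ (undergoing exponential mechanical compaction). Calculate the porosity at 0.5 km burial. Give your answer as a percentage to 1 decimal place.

phi = phi₀·exp(−k·d) = 0.64 × exp(−0.51 × 0.5) = 0.64 × exp(−0.255)
  = 0.64 × 0.7749 = 0.4959

49.6%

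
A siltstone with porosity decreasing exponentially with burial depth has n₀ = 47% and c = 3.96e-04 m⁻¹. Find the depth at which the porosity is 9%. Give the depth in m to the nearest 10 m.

Working in km (1 km = 1000 m; c in km⁻¹ = c in m⁻¹ × 1000):
Invert Athy's law: Z = ln(n₀/n) / c
Z = ln(0.47/0.09) / 0.396 = ln(5.222) / 0.396 = 1.6529 / 0.396 = 4.174 km

4170 m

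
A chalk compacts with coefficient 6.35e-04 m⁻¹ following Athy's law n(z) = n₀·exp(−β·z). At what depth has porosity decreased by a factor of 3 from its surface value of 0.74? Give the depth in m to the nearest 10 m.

Working in km (1 km = 1000 m; β in km⁻¹ = β in m⁻¹ × 1000):
n/n₀ = 1/3 ⇒ exp(−β·z) = 1/3 ⇒ z = ln(3) / β
z = 1.0986 / 0.635 = 1.730 km

1730 m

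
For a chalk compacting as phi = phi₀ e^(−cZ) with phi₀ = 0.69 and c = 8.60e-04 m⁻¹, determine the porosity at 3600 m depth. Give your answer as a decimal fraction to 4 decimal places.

0.0312

Working in km (1 km = 1000 m; c in km⁻¹ = c in m⁻¹ × 1000):
phi = phi₀·exp(−c·Z) = 0.69 × exp(−0.86 × 3.6) = 0.69 × exp(−3.096)
  = 0.69 × 0.0452 = 0.0312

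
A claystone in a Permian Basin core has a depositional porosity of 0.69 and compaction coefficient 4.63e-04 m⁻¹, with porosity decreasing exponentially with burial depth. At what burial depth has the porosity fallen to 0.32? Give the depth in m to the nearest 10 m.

1660 m

Working in km (1 km = 1000 m; k in km⁻¹ = k in m⁻¹ × 1000):
Invert Athy's law: z = ln(φ₀/φ) / k
z = ln(0.69/0.32) / 0.463 = ln(2.156) / 0.463 = 0.7684 / 0.463 = 1.660 km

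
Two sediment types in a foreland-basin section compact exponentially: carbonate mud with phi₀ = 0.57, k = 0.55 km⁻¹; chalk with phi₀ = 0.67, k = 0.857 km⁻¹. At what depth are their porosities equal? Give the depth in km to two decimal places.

0.53 km

Set phi₀ₐ e^(−kₐd) = phi₀ᵦ e^(−kᵦd) ⇒ ln(phi₀ₐ/phi₀ᵦ) = (kₐ − kᵦ)·d
d = ln(0.57/0.67) / (0.55 − 0.857) = -0.1616 / -0.307 = 0.527 km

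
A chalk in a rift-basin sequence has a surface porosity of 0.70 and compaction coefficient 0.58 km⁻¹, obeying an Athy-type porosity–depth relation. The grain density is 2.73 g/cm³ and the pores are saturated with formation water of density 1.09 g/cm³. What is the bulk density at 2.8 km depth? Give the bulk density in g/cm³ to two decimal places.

2.50 g/cm³

Porosity at depth: φ = 0.7·exp(−0.58×2.8) = 0.7×0.1971 = 0.1380
Bulk density: ρ_b = (1−φ)ρ_g + φ·ρ_f = 0.8620×2.73 + 0.1380×1.09
       = 2.353 + 0.150 = 2.504 g/cm³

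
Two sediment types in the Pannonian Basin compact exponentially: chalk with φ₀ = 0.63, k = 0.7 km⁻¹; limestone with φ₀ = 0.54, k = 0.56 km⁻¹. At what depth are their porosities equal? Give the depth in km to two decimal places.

1.10 km

Set φ₀ₐ e^(−kₐd) = φ₀ᵦ e^(−kᵦd) ⇒ ln(φ₀ₐ/φ₀ᵦ) = (kₐ − kᵦ)·d
d = ln(0.63/0.54) / (0.7 − 0.56) = 0.1542 / 0.14 = 1.101 km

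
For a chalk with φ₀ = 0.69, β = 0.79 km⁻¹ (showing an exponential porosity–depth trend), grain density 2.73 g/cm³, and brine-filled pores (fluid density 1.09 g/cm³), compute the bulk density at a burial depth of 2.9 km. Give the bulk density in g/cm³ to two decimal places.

Porosity at depth: φ = 0.69·exp(−0.79×2.9) = 0.69×0.1012 = 0.0698
Bulk density: ρ_b = (1−φ)ρ_g + φ·ρ_f = 0.9302×2.73 + 0.0698×1.09
       = 2.539 + 0.076 = 2.616 g/cm³

2.62 g/cm³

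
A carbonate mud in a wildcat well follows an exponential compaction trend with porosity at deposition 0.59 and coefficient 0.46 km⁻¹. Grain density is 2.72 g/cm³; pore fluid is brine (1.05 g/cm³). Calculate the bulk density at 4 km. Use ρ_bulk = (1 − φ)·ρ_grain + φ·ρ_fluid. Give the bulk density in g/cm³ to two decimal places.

2.56 g/cm³

Porosity at depth: n = 0.59·exp(−0.46×4) = 0.59×0.1588 = 0.0937
Bulk density: ρ_b = (1−n)ρ_g + n·ρ_f = 0.9063×2.72 + 0.0937×1.05
       = 2.465 + 0.098 = 2.564 g/cm³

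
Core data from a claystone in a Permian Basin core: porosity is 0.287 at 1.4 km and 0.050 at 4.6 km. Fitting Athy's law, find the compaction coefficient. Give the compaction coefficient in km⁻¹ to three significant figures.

Athy: phi(Z) = phi₀ e^(−cZ) ⇒ phi₁/phi₂ = e^{c(Z₂−Z₁)} ⇒ c = ln(phi₁/phi₂)/(Z₂−Z₁)
c = ln(0.287/0.05) / (4.6 − 1.4) = ln(5.74) / 3.2 = 1.7475 / 3.2 = 0.5461 km⁻¹

0.546 km⁻¹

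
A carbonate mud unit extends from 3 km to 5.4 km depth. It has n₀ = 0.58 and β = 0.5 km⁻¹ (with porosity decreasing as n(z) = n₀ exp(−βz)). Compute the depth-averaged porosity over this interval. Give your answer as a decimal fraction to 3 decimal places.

⟨n⟩ = (1/(z₂−z₁)) ∫ n₀ e^(−βz) dz = n₀·(e^(−β·z₁) − e^(−β·z₂)) / (β·(z₂−z₁))
e^(−0.5×3) = 0.2231; e^(−0.5×5.4) = 0.0672
⟨n⟩ = 0.58 × (0.2231 − 0.0672) / (0.5 × 2.4) = 0.58 × 0.1299 = 0.0754

0.075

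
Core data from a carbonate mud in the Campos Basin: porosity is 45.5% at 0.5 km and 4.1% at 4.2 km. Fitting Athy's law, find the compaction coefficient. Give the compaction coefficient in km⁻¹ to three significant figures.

0.650 km⁻¹

Athy: n(Z) = n₀ e^(−kZ) ⇒ n₁/n₂ = e^{k(Z₂−Z₁)} ⇒ k = ln(n₁/n₂)/(Z₂−Z₁)
k = ln(0.455/0.041) / (4.2 − 0.5) = ln(11.1) / 3.7 = 2.4067 / 3.7 = 0.6505 km⁻¹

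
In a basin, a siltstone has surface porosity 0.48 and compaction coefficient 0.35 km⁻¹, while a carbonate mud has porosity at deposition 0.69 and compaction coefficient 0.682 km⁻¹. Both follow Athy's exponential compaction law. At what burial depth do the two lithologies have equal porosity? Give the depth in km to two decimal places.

Set phi₀ₐ e^(−cₐz) = phi₀ᵦ e^(−cᵦz) ⇒ ln(phi₀ₐ/phi₀ᵦ) = (cₐ − cᵦ)·z
z = ln(0.48/0.69) / (0.35 − 0.682) = -0.3629 / -0.332 = 1.093 km

1.09 km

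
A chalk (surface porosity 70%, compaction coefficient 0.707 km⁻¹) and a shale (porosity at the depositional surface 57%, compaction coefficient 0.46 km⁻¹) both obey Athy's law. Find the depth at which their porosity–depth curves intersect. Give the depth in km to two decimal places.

0.83 km

Set phi₀ₐ e^(−βₐz) = phi₀ᵦ e^(−βᵦz) ⇒ ln(phi₀ₐ/phi₀ᵦ) = (βₐ − βᵦ)·z
z = ln(0.7/0.57) / (0.707 − 0.46) = 0.2054 / 0.247 = 0.832 km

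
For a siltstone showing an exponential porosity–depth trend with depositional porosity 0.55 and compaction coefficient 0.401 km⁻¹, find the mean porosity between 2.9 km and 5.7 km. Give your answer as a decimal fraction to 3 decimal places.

0.103

⟨phi⟩ = (1/(z₂−z₁)) ∫ phi₀ e^(−kz) dz = phi₀·(e^(−k·z₁) − e^(−k·z₂)) / (k·(z₂−z₁))
e^(−0.401×2.9) = 0.3126; e^(−0.401×5.7) = 0.1017
⟨phi⟩ = 0.55 × (0.3126 − 0.1017) / (0.401 × 2.8) = 0.55 × 0.1878 = 0.1033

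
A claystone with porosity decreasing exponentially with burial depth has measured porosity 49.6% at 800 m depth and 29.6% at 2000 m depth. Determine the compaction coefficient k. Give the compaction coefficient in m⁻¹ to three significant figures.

0.000430 m⁻¹

Working in km (1 km = 1000 m; k in km⁻¹ = k in m⁻¹ × 1000):
Athy: φ(Z) = φ₀ e^(−kZ) ⇒ φ₁/φ₂ = e^{k(Z₂−Z₁)} ⇒ k = ln(φ₁/φ₂)/(Z₂−Z₁)
k = ln(0.496/0.296) / (2 − 0.8) = ln(1.676) / 1.2 = 0.5162 / 1.2 = 0.4302 km⁻¹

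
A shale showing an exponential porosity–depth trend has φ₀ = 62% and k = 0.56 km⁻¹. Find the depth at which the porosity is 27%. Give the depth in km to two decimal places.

Invert Athy's law: z = ln(φ₀/φ) / k
z = ln(0.62/0.27) / 0.56 = ln(2.296) / 0.56 = 0.8313 / 0.56 = 1.484 km

1.48 km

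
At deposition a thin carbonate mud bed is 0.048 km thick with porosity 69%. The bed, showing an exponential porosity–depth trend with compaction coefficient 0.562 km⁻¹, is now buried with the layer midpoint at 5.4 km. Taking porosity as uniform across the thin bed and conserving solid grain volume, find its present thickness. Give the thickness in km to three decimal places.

Porosity at 5.4 km: φ = 0.69·exp(−0.562×5.4) = 0.0332
Solid-volume conservation: h(1−φ) = h₀(1−φ₀) ⇒ h = h₀·(1−φ₀)/(1−φ)
h = 0.048 × (1 − 0.69)/(1 − 0.0332) = 0.048 × 0.3206 = 0.0154 km

0.015 km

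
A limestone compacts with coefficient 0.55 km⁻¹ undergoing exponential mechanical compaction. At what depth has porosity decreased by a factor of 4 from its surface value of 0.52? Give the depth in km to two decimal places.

2.52 km

n/n₀ = 1/4 ⇒ exp(−β·z) = 1/4 ⇒ z = ln(4) / β
z = 1.3863 / 0.55 = 2.521 km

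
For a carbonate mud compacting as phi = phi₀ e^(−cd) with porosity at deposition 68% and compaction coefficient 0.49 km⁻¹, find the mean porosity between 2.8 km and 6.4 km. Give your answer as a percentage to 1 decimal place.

8.1%

⟨phi⟩ = (1/(d₂−d₁)) ∫ phi₀ e^(−cd) dd = phi₀·(e^(−c·d₁) − e^(−c·d₂)) / (c·(d₂−d₁))
e^(−0.49×2.8) = 0.2536; e^(−0.49×6.4) = 0.0435
⟨phi⟩ = 0.68 × (0.2536 − 0.0435) / (0.49 × 3.6) = 0.68 × 0.1191 = 0.0810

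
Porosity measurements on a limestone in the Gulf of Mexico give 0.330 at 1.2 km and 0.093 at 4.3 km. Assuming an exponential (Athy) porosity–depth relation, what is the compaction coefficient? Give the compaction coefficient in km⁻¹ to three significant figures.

0.409 km⁻¹

Athy: φ(Z) = φ₀ e^(−cZ) ⇒ φ₁/φ₂ = e^{c(Z₂−Z₁)} ⇒ c = ln(φ₁/φ₂)/(Z₂−Z₁)
c = ln(0.33/0.093) / (4.3 − 1.2) = ln(3.548) / 3.1 = 1.2665 / 3.1 = 0.4085 km⁻¹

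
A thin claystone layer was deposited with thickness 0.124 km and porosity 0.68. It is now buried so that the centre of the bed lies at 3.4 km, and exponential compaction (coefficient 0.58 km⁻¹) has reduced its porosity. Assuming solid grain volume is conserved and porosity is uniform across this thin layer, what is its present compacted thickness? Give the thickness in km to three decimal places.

Porosity at 3.4 km: phi = 0.68·exp(−0.58×3.4) = 0.0946
Solid-volume conservation: h(1−phi) = h₀(1−phi₀) ⇒ h = h₀·(1−phi₀)/(1−phi)
h = 0.124 × (1 − 0.68)/(1 − 0.0946) = 0.124 × 0.3535 = 0.0438 km

0.044 km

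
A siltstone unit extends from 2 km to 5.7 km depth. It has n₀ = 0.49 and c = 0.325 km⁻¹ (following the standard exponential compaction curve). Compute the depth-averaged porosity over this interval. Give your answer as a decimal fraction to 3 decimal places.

0.149

⟨n⟩ = (1/(z₂−z₁)) ∫ n₀ e^(−cz) dz = n₀·(e^(−c·z₁) − e^(−c·z₂)) / (c·(z₂−z₁))
e^(−0.325×2) = 0.5220; e^(−0.325×5.7) = 0.1568
⟨n⟩ = 0.49 × (0.5220 − 0.1568) / (0.325 × 3.7) = 0.49 × 0.3037 = 0.1488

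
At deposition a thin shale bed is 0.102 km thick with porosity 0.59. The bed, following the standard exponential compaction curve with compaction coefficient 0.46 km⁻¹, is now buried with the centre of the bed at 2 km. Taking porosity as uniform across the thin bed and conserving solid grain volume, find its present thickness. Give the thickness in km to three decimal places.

Porosity at 2 km: n = 0.59·exp(−0.46×2) = 0.2351
Solid-volume conservation: h(1−n) = h₀(1−n₀) ⇒ h = h₀·(1−n₀)/(1−n)
h = 0.102 × (1 − 0.59)/(1 − 0.2351) = 0.102 × 0.5360 = 0.0547 km

0.055 km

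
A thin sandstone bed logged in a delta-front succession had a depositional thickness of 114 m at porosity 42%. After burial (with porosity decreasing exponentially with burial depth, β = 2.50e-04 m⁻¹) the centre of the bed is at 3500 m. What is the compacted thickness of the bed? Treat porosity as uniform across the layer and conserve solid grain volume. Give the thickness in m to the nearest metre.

Working in km (1 km = 1000 m; β in km⁻¹ = β in m⁻¹ × 1000):
Porosity at 3.5 km: phi = 0.42·exp(−0.25×3.5) = 0.1751
Solid-volume conservation: h(1−phi) = h₀(1−phi₀) ⇒ h = h₀·(1−phi₀)/(1−phi)
h = 0.114 × (1 − 0.42)/(1 − 0.1751) = 0.114 × 0.7031 = 0.0802 km

80 m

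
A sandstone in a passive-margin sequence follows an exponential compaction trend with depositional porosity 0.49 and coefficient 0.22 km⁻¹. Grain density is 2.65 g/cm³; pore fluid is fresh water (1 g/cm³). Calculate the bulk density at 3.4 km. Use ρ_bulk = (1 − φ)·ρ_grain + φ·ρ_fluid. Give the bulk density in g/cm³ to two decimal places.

2.27 g/cm³

Porosity at depth: n = 0.49·exp(−0.22×3.4) = 0.49×0.4733 = 0.2319
Bulk density: ρ_b = (1−n)ρ_g + n·ρ_f = 0.7681×2.65 + 0.2319×1
       = 2.035 + 0.232 = 2.267 g/cm³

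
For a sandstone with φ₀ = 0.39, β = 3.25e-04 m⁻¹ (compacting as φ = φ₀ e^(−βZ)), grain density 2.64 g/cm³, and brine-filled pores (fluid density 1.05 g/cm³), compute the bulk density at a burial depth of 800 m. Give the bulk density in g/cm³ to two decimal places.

2.16 g/cm³

Working in km (1 km = 1000 m; β in km⁻¹ = β in m⁻¹ × 1000):
Porosity at depth: φ = 0.39·exp(−0.325×0.8) = 0.39×0.7711 = 0.3007
Bulk density: ρ_b = (1−φ)ρ_g + φ·ρ_f = 0.6993×2.64 + 0.3007×1.05
       = 1.846 + 0.316 = 2.162 g/cm³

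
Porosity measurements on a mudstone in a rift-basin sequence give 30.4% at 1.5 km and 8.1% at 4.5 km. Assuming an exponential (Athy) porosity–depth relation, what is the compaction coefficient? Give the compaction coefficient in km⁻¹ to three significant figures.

Athy: φ(Z) = φ₀ e^(−βZ) ⇒ φ₁/φ₂ = e^{β(Z₂−Z₁)} ⇒ β = ln(φ₁/φ₂)/(Z₂−Z₁)
β = ln(0.304/0.081) / (4.5 − 1.5) = ln(3.753) / 3 = 1.3226 / 3 = 0.4409 km⁻¹

0.441 km⁻¹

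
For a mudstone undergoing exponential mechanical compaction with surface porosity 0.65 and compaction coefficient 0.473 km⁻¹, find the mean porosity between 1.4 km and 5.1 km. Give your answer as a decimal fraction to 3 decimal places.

⟨n⟩ = (1/(d₂−d₁)) ∫ n₀ e^(−kd) dd = n₀·(e^(−k·d₁) − e^(−k·d₂)) / (k·(d₂−d₁))
e^(−0.473×1.4) = 0.5157; e^(−0.473×5.1) = 0.0896
⟨n⟩ = 0.65 × (0.5157 − 0.0896) / (0.473 × 3.7) = 0.65 × 0.2435 = 0.1583

0.158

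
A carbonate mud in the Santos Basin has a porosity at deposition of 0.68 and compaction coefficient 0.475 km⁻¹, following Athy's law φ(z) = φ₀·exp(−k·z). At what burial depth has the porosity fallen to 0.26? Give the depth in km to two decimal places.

2.02 km

Invert Athy's law: z = ln(φ₀/φ) / k
z = ln(0.68/0.26) / 0.475 = ln(2.615) / 0.475 = 0.9614 / 0.475 = 2.024 km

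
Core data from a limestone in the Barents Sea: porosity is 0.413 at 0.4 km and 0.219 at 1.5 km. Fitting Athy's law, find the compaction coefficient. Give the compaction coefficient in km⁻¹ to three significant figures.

0.577 km⁻¹

Athy: n(Z) = n₀ e^(−kZ) ⇒ n₁/n₂ = e^{k(Z₂−Z₁)} ⇒ k = ln(n₁/n₂)/(Z₂−Z₁)
k = ln(0.413/0.219) / (1.5 − 0.4) = ln(1.886) / 1.1 = 0.6344 / 1.1 = 0.5767 km⁻¹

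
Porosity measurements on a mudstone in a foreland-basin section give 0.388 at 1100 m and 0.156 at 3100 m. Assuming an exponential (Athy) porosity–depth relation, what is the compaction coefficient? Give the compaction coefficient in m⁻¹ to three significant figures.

0.000456 m⁻¹

Working in km (1 km = 1000 m; β in km⁻¹ = β in m⁻¹ × 1000):
Athy: n(z) = n₀ e^(−βz) ⇒ n₁/n₂ = e^{β(z₂−z₁)} ⇒ β = ln(n₁/n₂)/(z₂−z₁)
β = ln(0.388/0.156) / (3.1 − 1.1) = ln(2.487) / 2 = 0.9111 / 2 = 0.4556 km⁻¹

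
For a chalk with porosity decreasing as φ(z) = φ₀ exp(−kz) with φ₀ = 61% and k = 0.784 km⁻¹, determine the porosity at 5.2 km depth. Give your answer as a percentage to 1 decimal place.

1.0%

φ = φ₀·exp(−k·z) = 0.61 × exp(−0.784 × 5.2) = 0.61 × exp(−4.077)
  = 0.61 × 0.0170 = 0.0103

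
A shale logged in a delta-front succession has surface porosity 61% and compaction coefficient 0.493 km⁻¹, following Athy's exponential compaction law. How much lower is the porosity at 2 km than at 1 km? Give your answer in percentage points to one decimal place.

n(1) = 0.61·e^(−0.493×1) = 0.3726
n(2) = 0.61·e^(−0.493×2) = 0.2276
Δn = 0.3726 − 0.2276 = 0.1450

14.5 percentage points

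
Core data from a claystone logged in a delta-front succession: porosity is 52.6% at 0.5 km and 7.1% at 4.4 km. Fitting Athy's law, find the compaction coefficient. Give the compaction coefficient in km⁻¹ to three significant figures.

0.513 km⁻¹

Athy: n(d) = n₀ e^(−cd) ⇒ n₁/n₂ = e^{c(d₂−d₁)} ⇒ c = ln(n₁/n₂)/(d₂−d₁)
c = ln(0.526/0.071) / (4.4 − 0.5) = ln(7.408) / 3.9 = 2.0026 / 3.9 = 0.5135 km⁻¹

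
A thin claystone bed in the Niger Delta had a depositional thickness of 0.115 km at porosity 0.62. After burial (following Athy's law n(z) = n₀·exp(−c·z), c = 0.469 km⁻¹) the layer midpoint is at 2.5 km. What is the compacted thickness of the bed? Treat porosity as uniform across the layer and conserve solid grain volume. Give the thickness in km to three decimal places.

0.054 km

Porosity at 2.5 km: n = 0.62·exp(−0.469×2.5) = 0.1919
Solid-volume conservation: h(1−n) = h₀(1−n₀) ⇒ h = h₀·(1−n₀)/(1−n)
h = 0.115 × (1 − 0.62)/(1 − 0.1919) = 0.115 × 0.4703 = 0.0541 km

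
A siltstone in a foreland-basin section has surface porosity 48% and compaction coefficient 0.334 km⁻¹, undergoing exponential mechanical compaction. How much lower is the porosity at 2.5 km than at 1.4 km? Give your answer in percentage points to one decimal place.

phi(1.4) = 0.48·e^(−0.334×1.4) = 0.3007
phi(2.5) = 0.48·e^(−0.334×2.5) = 0.2083
Δphi = 0.3007 − 0.2083 = 0.0925

9.2 percentage points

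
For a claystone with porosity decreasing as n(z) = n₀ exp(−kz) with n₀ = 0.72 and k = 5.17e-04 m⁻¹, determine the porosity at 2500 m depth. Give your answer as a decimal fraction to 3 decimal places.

Working in km (1 km = 1000 m; k in km⁻¹ = k in m⁻¹ × 1000):
n = n₀·exp(−k·z) = 0.72 × exp(−0.517 × 2.5) = 0.72 × exp(−1.292)
  = 0.72 × 0.2746 = 0.1977

0.198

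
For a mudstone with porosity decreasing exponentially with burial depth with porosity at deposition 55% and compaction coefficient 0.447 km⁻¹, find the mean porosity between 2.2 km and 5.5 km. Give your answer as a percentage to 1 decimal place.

⟨phi⟩ = (1/(Z₂−Z₁)) ∫ phi₀ e^(−βZ) dZ = phi₀·(e^(−β·Z₁) − e^(−β·Z₂)) / (β·(Z₂−Z₁))
e^(−0.447×2.2) = 0.3740; e^(−0.447×5.5) = 0.0856
⟨phi⟩ = 0.55 × (0.3740 − 0.0856) / (0.447 × 3.3) = 0.55 × 0.1956 = 0.1076

10.8%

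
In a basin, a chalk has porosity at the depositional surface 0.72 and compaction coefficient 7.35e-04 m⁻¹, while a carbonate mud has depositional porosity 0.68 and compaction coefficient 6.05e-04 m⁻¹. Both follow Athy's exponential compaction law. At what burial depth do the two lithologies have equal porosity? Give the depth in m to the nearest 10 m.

440 m

Working in km (1 km = 1000 m; c in km⁻¹ = c in m⁻¹ × 1000):
Set n₀ₐ e^(−cₐz) = n₀ᵦ e^(−cᵦz) ⇒ ln(n₀ₐ/n₀ᵦ) = (cₐ − cᵦ)·z
z = ln(0.72/0.68) / (0.735 − 0.605) = 0.0572 / 0.13 = 0.440 km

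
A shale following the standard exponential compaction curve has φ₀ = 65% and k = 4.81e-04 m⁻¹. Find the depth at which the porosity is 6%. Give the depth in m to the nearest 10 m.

Working in km (1 km = 1000 m; k in km⁻¹ = k in m⁻¹ × 1000):
Invert Athy's law: z = ln(φ₀/φ) / k
z = ln(0.65/0.06) / 0.481 = ln(10.83) / 0.481 = 2.3826 / 0.481 = 4.953 km

4950 m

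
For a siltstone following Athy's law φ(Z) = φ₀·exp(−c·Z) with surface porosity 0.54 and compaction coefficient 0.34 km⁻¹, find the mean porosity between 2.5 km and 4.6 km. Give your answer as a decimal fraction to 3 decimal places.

⟨φ⟩ = (1/(Z₂−Z₁)) ∫ φ₀ e^(−cZ) dZ = φ₀·(e^(−c·Z₁) − e^(−c·Z₂)) / (c·(Z₂−Z₁))
e^(−0.34×2.5) = 0.4274; e^(−0.34×4.6) = 0.2093
⟨φ⟩ = 0.54 × (0.4274 − 0.2093) / (0.34 × 2.1) = 0.54 × 0.3055 = 0.1650

0.165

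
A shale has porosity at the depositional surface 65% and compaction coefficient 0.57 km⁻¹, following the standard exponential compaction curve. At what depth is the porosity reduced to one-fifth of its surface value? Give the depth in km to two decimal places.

φ/φ₀ = 1/5 ⇒ exp(−c·d) = 1/5 ⇒ d = ln(5) / c
d = 1.6094 / 0.57 = 2.824 km

2.82 km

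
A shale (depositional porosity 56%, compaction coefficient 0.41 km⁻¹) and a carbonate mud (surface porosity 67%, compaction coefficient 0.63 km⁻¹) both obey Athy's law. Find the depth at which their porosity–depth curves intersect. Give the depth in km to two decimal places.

0.82 km

Set φ₀ₐ e^(−cₐZ) = φ₀ᵦ e^(−cᵦZ) ⇒ ln(φ₀ₐ/φ₀ᵦ) = (cₐ − cᵦ)·Z
Z = ln(0.56/0.67) / (0.41 − 0.63) = -0.1793 / -0.22 = 0.815 km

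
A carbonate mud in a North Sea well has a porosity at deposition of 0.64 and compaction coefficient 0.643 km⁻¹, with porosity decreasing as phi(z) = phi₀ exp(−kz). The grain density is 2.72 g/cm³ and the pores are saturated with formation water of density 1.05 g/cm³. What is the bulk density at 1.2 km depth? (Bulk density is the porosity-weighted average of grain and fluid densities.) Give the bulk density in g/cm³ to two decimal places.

2.23 g/cm³

Porosity at depth: phi = 0.64·exp(−0.643×1.2) = 0.64×0.4623 = 0.2959
Bulk density: ρ_b = (1−phi)ρ_g + phi·ρ_f = 0.7041×2.72 + 0.2959×1.05
       = 1.915 + 0.311 = 2.226 g/cm³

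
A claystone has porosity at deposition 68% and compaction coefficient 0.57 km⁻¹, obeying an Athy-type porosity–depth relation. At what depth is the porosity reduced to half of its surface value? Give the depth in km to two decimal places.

1.22 km

φ/φ₀ = 1/2 ⇒ exp(−β·Z) = 1/2 ⇒ Z = ln(2) / β
Z = 0.6931 / 0.57 = 1.216 km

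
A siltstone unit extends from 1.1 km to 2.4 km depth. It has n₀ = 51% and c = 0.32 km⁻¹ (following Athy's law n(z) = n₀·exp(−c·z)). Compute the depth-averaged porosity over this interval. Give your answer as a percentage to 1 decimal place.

29.3%

⟨n⟩ = (1/(z₂−z₁)) ∫ n₀ e^(−cz) dz = n₀·(e^(−c·z₁) − e^(−c·z₂)) / (c·(z₂−z₁))
e^(−0.32×1.1) = 0.7033; e^(−0.32×2.4) = 0.4639
⟨n⟩ = 0.51 × (0.7033 − 0.4639) / (0.32 × 1.3) = 0.51 × 0.5753 = 0.2934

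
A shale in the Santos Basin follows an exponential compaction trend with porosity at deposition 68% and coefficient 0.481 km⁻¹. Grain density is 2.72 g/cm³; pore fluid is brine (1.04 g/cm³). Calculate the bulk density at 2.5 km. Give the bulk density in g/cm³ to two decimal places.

2.38 g/cm³

Porosity at depth: n = 0.68·exp(−0.481×2.5) = 0.68×0.3004 = 0.2043
Bulk density: ρ_b = (1−n)ρ_g + n·ρ_f = 0.7957×2.72 + 0.2043×1.04
       = 2.164 + 0.212 = 2.377 g/cm³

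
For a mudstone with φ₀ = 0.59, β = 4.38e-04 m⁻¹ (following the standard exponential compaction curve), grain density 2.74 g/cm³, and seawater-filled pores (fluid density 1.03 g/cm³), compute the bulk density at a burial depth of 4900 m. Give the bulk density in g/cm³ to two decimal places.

Working in km (1 km = 1000 m; β in km⁻¹ = β in m⁻¹ × 1000):
Porosity at depth: φ = 0.59·exp(−0.438×4.9) = 0.59×0.1169 = 0.0690
Bulk density: ρ_b = (1−φ)ρ_g + φ·ρ_f = 0.9310×2.74 + 0.0690×1.03
       = 2.551 + 0.071 = 2.622 g/cm³

2.62 g/cm³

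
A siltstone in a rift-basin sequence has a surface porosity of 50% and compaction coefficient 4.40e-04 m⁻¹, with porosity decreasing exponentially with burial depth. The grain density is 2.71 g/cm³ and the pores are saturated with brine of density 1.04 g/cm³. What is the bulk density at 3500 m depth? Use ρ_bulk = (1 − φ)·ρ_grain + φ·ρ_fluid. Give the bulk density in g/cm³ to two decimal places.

Working in km (1 km = 1000 m; β in km⁻¹ = β in m⁻¹ × 1000):
Porosity at depth: n = 0.5·exp(−0.44×3.5) = 0.5×0.2144 = 0.1072
Bulk density: ρ_b = (1−n)ρ_g + n·ρ_f = 0.8928×2.71 + 0.1072×1.04
       = 2.420 + 0.111 = 2.531 g/cm³

2.53 g/cm³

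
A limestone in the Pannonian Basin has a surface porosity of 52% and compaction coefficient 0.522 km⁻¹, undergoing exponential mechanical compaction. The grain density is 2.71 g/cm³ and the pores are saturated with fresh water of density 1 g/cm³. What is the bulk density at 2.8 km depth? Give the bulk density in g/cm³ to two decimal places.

2.50 g/cm³

Porosity at depth: φ = 0.52·exp(−0.522×2.8) = 0.52×0.2319 = 0.1206
Bulk density: ρ_b = (1−φ)ρ_g + φ·ρ_f = 0.8794×2.71 + 0.1206×1
       = 2.383 + 0.121 = 2.504 g/cm³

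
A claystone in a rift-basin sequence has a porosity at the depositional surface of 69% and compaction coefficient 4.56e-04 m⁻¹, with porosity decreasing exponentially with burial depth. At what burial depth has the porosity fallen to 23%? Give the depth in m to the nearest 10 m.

Working in km (1 km = 1000 m; β in km⁻¹ = β in m⁻¹ × 1000):
Invert Athy's law: Z = ln(phi₀/phi) / β
Z = ln(0.69/0.23) / 0.456 = ln(3) / 0.456 = 1.0986 / 0.456 = 2.409 km

2410 m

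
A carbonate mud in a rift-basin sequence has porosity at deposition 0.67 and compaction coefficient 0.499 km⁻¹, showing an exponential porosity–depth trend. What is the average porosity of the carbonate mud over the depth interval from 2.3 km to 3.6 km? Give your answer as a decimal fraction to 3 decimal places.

⟨phi⟩ = (1/(d₂−d₁)) ∫ phi₀ e^(−kd) dd = phi₀·(e^(−k·d₁) − e^(−k·d₂)) / (k·(d₂−d₁))
e^(−0.499×2.3) = 0.3174; e^(−0.499×3.6) = 0.1659
⟨phi⟩ = 0.67 × (0.3174 − 0.1659) / (0.499 × 1.3) = 0.67 × 0.2335 = 0.1564

0.156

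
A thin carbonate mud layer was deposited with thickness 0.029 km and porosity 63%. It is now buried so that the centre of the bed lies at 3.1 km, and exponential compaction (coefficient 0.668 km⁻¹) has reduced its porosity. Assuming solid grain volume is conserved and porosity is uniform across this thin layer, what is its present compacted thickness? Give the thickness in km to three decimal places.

Porosity at 3.1 km: phi = 0.63·exp(−0.668×3.1) = 0.0794
Solid-volume conservation: h(1−phi) = h₀(1−phi₀) ⇒ h = h₀·(1−phi₀)/(1−phi)
h = 0.029 × (1 − 0.63)/(1 − 0.0794) = 0.029 × 0.4019 = 0.0117 km

0.012 km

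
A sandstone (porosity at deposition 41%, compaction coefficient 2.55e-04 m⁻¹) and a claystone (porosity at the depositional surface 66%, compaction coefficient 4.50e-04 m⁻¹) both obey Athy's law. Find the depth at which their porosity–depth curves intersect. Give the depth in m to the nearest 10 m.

2440 m

Working in km (1 km = 1000 m; k in km⁻¹ = k in m⁻¹ × 1000):
Set n₀ₐ e^(−kₐd) = n₀ᵦ e^(−kᵦd) ⇒ ln(n₀ₐ/n₀ᵦ) = (kₐ − kᵦ)·d
d = ln(0.41/0.66) / (0.255 − 0.45) = -0.4761 / -0.195 = 2.441 km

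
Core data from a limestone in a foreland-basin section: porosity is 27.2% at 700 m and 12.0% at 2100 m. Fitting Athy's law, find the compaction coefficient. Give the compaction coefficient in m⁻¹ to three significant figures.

Working in km (1 km = 1000 m; k in km⁻¹ = k in m⁻¹ × 1000):
Athy: φ(Z) = φ₀ e^(−kZ) ⇒ φ₁/φ₂ = e^{k(Z₂−Z₁)} ⇒ k = ln(φ₁/φ₂)/(Z₂−Z₁)
k = ln(0.272/0.12) / (2.1 − 0.7) = ln(2.267) / 1.4 = 0.8183 / 1.4 = 0.5845 km⁻¹

0.000585 m⁻¹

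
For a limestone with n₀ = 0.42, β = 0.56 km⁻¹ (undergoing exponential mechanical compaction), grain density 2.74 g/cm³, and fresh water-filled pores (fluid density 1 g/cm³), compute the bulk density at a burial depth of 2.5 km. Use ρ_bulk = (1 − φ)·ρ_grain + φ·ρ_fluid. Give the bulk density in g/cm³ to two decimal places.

2.56 g/cm³

Porosity at depth: n = 0.42·exp(−0.56×2.5) = 0.42×0.2466 = 0.1036
Bulk density: ρ_b = (1−n)ρ_g + n·ρ_f = 0.8964×2.74 + 0.1036×1
       = 2.456 + 0.104 = 2.560 g/cm³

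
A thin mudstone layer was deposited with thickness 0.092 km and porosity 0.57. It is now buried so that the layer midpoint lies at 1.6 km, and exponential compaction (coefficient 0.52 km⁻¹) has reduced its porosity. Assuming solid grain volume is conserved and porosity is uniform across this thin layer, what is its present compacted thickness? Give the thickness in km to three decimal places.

0.053 km

Porosity at 1.6 km: n = 0.57·exp(−0.52×1.6) = 0.2481
Solid-volume conservation: h(1−n) = h₀(1−n₀) ⇒ h = h₀·(1−n₀)/(1−n)
h = 0.092 × (1 − 0.57)/(1 − 0.2481) = 0.092 × 0.5718 = 0.0526 km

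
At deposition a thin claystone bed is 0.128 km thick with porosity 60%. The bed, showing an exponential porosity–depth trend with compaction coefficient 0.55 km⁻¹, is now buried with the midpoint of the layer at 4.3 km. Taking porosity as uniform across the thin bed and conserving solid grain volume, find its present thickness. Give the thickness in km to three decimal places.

0.054 km

Porosity at 4.3 km: n = 0.6·exp(−0.55×4.3) = 0.0564
Solid-volume conservation: h(1−n) = h₀(1−n₀) ⇒ h = h₀·(1−n₀)/(1−n)
h = 0.128 × (1 − 0.6)/(1 − 0.0564) = 0.128 × 0.4239 = 0.0543 km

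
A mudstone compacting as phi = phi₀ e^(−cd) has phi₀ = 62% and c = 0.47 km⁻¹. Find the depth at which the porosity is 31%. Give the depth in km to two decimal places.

1.47 km

Invert Athy's law: d = ln(phi₀/phi) / c
d = ln(0.62/0.31) / 0.47 = ln(2) / 0.47 = 0.6931 / 0.47 = 1.475 km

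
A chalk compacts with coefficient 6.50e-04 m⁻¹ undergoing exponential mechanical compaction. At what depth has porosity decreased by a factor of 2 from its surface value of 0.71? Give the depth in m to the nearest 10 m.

1070 m

Working in km (1 km = 1000 m; k in km⁻¹ = k in m⁻¹ × 1000):
φ/φ₀ = 1/2 ⇒ exp(−k·z) = 1/2 ⇒ z = ln(2) / k
z = 0.6931 / 0.65 = 1.066 km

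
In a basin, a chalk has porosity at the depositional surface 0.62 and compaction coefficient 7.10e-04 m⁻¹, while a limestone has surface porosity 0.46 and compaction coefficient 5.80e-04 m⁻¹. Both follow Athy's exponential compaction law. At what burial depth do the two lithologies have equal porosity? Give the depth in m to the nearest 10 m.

Working in km (1 km = 1000 m; c in km⁻¹ = c in m⁻¹ × 1000):
Set phi₀ₐ e^(−cₐd) = phi₀ᵦ e^(−cᵦd) ⇒ ln(phi₀ₐ/phi₀ᵦ) = (cₐ − cᵦ)·d
d = ln(0.62/0.46) / (0.71 − 0.58) = 0.2985 / 0.13 = 2.296 km

2300 m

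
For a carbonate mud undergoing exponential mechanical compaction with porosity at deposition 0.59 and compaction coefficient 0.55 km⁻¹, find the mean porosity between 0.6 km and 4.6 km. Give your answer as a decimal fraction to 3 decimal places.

⟨phi⟩ = (1/(Z₂−Z₁)) ∫ phi₀ e^(−kZ) dZ = phi₀·(e^(−k·Z₁) − e^(−k·Z₂)) / (k·(Z₂−Z₁))
e^(−0.55×0.6) = 0.7189; e^(−0.55×4.6) = 0.0797
⟨phi⟩ = 0.59 × (0.7189 − 0.0797) / (0.55 × 4) = 0.59 × 0.2906 = 0.1714

0.171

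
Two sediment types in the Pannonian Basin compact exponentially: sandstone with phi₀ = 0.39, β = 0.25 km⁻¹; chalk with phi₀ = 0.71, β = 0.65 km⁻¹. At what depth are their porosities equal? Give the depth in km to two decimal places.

Set phi₀ₐ e^(−βₐZ) = phi₀ᵦ e^(−βᵦZ) ⇒ ln(phi₀ₐ/phi₀ᵦ) = (βₐ − βᵦ)·Z
Z = ln(0.39/0.71) / (0.25 − 0.65) = -0.5991 / -0.4 = 1.498 km

1.50 km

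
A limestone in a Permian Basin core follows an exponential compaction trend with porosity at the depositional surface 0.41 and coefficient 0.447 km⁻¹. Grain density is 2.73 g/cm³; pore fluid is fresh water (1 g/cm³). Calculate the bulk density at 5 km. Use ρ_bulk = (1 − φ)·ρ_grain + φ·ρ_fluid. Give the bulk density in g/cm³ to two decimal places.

Porosity at depth: n = 0.41·exp(−0.447×5) = 0.41×0.1070 = 0.0439
Bulk density: ρ_b = (1−n)ρ_g + n·ρ_f = 0.9561×2.73 + 0.0439×1
       = 2.610 + 0.044 = 2.654 g/cm³

2.65 g/cm³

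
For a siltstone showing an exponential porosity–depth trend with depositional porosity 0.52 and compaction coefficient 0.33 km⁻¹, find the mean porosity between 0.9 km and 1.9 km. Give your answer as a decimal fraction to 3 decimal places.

⟨φ⟩ = (1/(d₂−d₁)) ∫ φ₀ e^(−βd) dd = φ₀·(e^(−β·d₁) − e^(−β·d₂)) / (β·(d₂−d₁))
e^(−0.33×0.9) = 0.7430; e^(−0.33×1.9) = 0.5342
⟨φ⟩ = 0.52 × (0.7430 − 0.5342) / (0.33 × 1) = 0.52 × 0.6329 = 0.3291

0.329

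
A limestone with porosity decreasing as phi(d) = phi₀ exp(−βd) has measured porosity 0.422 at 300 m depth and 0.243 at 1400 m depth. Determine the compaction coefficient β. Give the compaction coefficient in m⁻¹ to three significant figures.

Working in km (1 km = 1000 m; β in km⁻¹ = β in m⁻¹ × 1000):
Athy: phi(d) = phi₀ e^(−βd) ⇒ phi₁/phi₂ = e^{β(d₂−d₁)} ⇒ β = ln(phi₁/phi₂)/(d₂−d₁)
β = ln(0.422/0.243) / (1.4 − 0.3) = ln(1.737) / 1.1 = 0.5519 / 1.1 = 0.5018 km⁻¹

0.000502 m⁻¹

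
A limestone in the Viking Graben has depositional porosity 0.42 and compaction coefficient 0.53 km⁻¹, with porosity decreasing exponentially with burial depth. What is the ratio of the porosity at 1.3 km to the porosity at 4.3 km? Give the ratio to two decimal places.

φ(Z₁)/φ(Z₂) = e^(−k·Z₁)/e^(−k·Z₂) = e^{k(Z₂−Z₁)}
= exp(0.53 × 3) = exp(1.59) = 4.9037

4.90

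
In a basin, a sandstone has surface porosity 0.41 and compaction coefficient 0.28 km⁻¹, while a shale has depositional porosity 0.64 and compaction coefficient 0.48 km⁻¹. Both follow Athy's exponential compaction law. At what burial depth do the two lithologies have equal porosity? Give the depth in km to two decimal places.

Set φ₀ₐ e^(−βₐz) = φ₀ᵦ e^(−βᵦz) ⇒ ln(φ₀ₐ/φ₀ᵦ) = (βₐ − βᵦ)·z
z = ln(0.41/0.64) / (0.28 − 0.48) = -0.4453 / -0.2 = 2.227 km

2.23 km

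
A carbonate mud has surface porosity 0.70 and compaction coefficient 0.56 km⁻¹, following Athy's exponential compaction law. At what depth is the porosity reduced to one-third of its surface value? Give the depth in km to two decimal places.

1.96 km

φ/φ₀ = 1/3 ⇒ exp(−c·z) = 1/3 ⇒ z = ln(3) / c
z = 1.0986 / 0.56 = 1.962 km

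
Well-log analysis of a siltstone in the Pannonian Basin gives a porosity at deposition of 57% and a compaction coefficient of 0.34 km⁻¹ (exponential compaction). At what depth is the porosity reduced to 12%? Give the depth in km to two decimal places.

4.58 km

Invert Athy's law: z = ln(phi₀/phi) / k
z = ln(0.57/0.12) / 0.34 = ln(4.75) / 0.34 = 1.5581 / 0.34 = 4.583 km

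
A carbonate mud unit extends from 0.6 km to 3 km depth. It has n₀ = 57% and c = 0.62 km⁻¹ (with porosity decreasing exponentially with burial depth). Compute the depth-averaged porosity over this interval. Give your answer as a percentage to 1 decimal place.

⟨n⟩ = (1/(z₂−z₁)) ∫ n₀ e^(−cz) dz = n₀·(e^(−c·z₁) − e^(−c·z₂)) / (c·(z₂−z₁))
e^(−0.62×0.6) = 0.6894; e^(−0.62×3) = 0.1557
⟨n⟩ = 0.57 × (0.6894 − 0.1557) / (0.62 × 2.4) = 0.57 × 0.3587 = 0.2044

20.4%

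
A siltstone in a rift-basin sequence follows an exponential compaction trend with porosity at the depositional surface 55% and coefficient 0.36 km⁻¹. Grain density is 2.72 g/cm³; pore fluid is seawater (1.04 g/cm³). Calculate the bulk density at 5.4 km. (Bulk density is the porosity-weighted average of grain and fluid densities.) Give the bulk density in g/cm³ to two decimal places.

Porosity at depth: phi = 0.55·exp(−0.36×5.4) = 0.55×0.1431 = 0.0787
Bulk density: ρ_b = (1−phi)ρ_g + phi·ρ_f = 0.9213×2.72 + 0.0787×1.04
       = 2.506 + 0.082 = 2.588 g/cm³

2.59 g/cm³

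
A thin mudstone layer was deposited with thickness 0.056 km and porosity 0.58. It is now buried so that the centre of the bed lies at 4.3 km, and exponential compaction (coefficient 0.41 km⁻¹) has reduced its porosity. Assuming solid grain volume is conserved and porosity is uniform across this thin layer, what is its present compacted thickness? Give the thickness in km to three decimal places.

Porosity at 4.3 km: φ = 0.58·exp(−0.41×4.3) = 0.0995
Solid-volume conservation: h(1−φ) = h₀(1−φ₀) ⇒ h = h₀·(1−φ₀)/(1−φ)
h = 0.056 × (1 − 0.58)/(1 − 0.0995) = 0.056 × 0.4664 = 0.0261 km

0.026 km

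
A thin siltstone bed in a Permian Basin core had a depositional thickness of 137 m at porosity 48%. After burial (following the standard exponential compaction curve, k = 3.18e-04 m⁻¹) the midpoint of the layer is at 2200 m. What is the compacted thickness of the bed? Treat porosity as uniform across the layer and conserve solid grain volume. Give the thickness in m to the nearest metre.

Working in km (1 km = 1000 m; k in km⁻¹ = k in m⁻¹ × 1000):
Porosity at 2.2 km: phi = 0.48·exp(−0.318×2.2) = 0.2385
Solid-volume conservation: h(1−phi) = h₀(1−phi₀) ⇒ h = h₀·(1−phi₀)/(1−phi)
h = 0.137 × (1 − 0.48)/(1 − 0.2385) = 0.137 × 0.6828 = 0.0935 km

94 m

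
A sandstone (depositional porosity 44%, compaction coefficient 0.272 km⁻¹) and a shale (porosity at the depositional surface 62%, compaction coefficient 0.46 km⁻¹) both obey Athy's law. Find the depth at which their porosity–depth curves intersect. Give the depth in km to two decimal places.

Set φ₀ₐ e^(−cₐz) = φ₀ᵦ e^(−cᵦz) ⇒ ln(φ₀ₐ/φ₀ᵦ) = (cₐ − cᵦ)·z
z = ln(0.44/0.62) / (0.272 − 0.46) = -0.3429 / -0.188 = 1.824 km

1.82 km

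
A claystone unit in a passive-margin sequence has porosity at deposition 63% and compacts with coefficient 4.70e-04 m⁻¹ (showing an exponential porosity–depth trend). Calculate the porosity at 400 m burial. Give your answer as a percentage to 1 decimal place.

Working in km (1 km = 1000 m; β in km⁻¹ = β in m⁻¹ × 1000):
n = n₀·exp(−β·z) = 0.63 × exp(−0.47 × 0.4) = 0.63 × exp(−0.188)
  = 0.63 × 0.8286 = 0.5220

52.2%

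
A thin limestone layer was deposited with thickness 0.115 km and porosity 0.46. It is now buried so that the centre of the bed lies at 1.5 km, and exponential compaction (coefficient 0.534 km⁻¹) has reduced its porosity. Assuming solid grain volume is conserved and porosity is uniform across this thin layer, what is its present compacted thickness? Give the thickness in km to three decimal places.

Porosity at 1.5 km: n = 0.46·exp(−0.534×1.5) = 0.2065
Solid-volume conservation: h(1−n) = h₀(1−n₀) ⇒ h = h₀·(1−n₀)/(1−n)
h = 0.115 × (1 − 0.46)/(1 − 0.2065) = 0.115 × 0.6805 = 0.0783 km

0.078 km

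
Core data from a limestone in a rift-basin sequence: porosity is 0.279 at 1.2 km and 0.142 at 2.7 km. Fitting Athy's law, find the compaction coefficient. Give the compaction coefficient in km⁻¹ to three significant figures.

0.450 km⁻¹

Athy: phi(z) = phi₀ e^(−kz) ⇒ phi₁/phi₂ = e^{k(z₂−z₁)} ⇒ k = ln(phi₁/phi₂)/(z₂−z₁)
k = ln(0.279/0.142) / (2.7 − 1.2) = ln(1.965) / 1.5 = 0.6754 / 1.5 = 0.4503 km⁻¹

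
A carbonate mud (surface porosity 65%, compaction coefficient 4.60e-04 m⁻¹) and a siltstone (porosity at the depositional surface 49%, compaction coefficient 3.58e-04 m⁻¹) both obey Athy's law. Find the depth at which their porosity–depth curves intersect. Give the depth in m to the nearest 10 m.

2770 m

Working in km (1 km = 1000 m; c in km⁻¹ = c in m⁻¹ × 1000):
Set phi₀ₐ e^(−cₐd) = phi₀ᵦ e^(−cᵦd) ⇒ ln(phi₀ₐ/phi₀ᵦ) = (cₐ − cᵦ)·d
d = ln(0.65/0.49) / (0.46 − 0.358) = 0.2826 / 0.102 = 2.770 km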